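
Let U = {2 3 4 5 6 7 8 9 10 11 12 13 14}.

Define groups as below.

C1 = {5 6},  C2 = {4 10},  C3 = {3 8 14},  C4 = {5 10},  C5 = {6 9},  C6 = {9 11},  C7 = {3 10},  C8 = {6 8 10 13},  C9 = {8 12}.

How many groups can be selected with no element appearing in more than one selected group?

C1, C2, C3, C6 are pairwise disjoint (C1={5,6}; C2={4,10}; C3={3,8,14}; C6={9,11}).
Every remaining group overlaps one of these, and no 5 of the listed groups are pairwise disjoint, so 4 is the maximum.

4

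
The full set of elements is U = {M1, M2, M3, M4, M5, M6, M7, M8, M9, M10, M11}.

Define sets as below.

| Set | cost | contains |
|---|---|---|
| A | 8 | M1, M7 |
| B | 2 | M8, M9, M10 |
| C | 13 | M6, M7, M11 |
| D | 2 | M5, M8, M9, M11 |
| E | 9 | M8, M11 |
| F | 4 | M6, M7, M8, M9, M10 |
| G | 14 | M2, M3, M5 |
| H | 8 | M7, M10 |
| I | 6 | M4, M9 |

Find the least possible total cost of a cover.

A, D, F, G, I together cover every element (A ∪ D ∪ F ∪ G ∪ I = {M1, M2, M3, M4, M5, M6, M7, M8, M9, M10, M11}); total cost 8 + 2 + 4 + 14 + 6 = 34.
No covering selection has total cost below 34.

34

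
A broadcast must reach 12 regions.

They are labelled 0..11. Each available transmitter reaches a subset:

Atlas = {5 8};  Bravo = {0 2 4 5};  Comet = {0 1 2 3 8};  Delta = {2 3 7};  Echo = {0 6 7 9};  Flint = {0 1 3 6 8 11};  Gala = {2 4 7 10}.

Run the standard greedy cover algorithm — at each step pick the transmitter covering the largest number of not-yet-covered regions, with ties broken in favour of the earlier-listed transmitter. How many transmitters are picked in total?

Greedy: pick Flint (covers 6 new) → pick Gala (covers 4 new) → pick Atlas (covers 1 new) → pick Echo (covers 1 new). Total picks: 4.

4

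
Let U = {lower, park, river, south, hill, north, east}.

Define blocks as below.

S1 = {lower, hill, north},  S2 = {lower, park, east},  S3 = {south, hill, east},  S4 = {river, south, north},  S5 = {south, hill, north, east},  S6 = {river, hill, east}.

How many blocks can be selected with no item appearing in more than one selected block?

S2, S4 are pairwise disjoint (S2={lower,park,east}; S4={river,south,north}).
Every remaining block overlaps one of these, and no 3 of the listed blocks are pairwise disjoint, so 2 is the maximum.

2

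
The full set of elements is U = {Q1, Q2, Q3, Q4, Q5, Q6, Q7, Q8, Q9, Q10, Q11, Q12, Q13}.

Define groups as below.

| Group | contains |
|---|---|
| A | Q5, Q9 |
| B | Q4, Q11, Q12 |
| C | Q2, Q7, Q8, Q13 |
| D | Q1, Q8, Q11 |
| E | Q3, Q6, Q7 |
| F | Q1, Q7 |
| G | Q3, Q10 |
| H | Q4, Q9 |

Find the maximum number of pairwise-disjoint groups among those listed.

A, B, F, G are pairwise disjoint (A={Q5,Q9}; B={Q4,Q11,Q12}; F={Q1,Q7}; G={Q3,Q10}).
Every remaining group overlaps one of these, and no 5 of the listed groups are pairwise disjoint, so 4 is the maximum.

4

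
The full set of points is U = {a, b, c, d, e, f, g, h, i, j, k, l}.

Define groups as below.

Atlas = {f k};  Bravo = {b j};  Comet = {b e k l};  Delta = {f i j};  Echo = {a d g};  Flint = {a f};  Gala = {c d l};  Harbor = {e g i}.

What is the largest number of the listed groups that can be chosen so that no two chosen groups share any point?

Atlas, Bravo, Gala, Harbor are pairwise disjoint (Atlas={f,k}; Bravo={b,j}; Gala={c,d,l}; Harbor={e,g,i}).
Every remaining group overlaps one of these, and no 5 of the listed groups are pairwise disjoint, so 4 is the maximum.

4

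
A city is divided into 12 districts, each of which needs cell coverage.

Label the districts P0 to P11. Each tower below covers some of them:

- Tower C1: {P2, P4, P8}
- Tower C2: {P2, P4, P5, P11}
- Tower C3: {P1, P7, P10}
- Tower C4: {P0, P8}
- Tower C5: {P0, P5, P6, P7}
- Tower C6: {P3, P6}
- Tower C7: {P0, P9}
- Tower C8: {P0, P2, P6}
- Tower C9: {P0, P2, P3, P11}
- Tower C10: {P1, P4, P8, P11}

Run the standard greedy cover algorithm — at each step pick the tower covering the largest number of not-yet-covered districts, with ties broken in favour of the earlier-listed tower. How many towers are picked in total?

5

Greedy: pick C2 (covers 4 new) → pick C3 (covers 3 new) → pick C4 (covers 2 new) → pick C6 (covers 2 new) → pick C7 (covers 1 new). Total picks: 5.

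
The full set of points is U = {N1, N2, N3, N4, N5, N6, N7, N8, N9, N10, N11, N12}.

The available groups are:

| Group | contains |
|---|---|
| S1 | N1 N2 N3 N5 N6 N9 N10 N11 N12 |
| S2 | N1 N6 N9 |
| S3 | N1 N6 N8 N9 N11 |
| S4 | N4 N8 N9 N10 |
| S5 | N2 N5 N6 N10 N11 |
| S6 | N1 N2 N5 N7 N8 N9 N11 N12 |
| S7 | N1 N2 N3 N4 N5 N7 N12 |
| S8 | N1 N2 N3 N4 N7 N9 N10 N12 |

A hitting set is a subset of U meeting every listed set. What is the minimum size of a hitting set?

2

Take H = {N5, N9}. Each listed group contains at least one of these, so H is a hitting set of size 2.
No single point lies in every group, so at least 2 are needed and 2 is optimal.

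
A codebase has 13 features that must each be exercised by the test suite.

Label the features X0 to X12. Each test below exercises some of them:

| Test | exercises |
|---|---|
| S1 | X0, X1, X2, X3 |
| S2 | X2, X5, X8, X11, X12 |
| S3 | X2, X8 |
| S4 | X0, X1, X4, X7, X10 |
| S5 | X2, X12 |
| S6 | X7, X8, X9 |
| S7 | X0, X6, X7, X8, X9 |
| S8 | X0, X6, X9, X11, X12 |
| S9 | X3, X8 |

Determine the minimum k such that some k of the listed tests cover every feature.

Take {S1, S2, S4, S7}. Their union is {X0, X1, X2, X3, X4, X5, X6, X7, X8, X9, X10, X11, X12}, which is all 13 features.
No 3 of the 9 tests cover everything (all 84 combinations miss at least one feature), so 4 is optimal.

4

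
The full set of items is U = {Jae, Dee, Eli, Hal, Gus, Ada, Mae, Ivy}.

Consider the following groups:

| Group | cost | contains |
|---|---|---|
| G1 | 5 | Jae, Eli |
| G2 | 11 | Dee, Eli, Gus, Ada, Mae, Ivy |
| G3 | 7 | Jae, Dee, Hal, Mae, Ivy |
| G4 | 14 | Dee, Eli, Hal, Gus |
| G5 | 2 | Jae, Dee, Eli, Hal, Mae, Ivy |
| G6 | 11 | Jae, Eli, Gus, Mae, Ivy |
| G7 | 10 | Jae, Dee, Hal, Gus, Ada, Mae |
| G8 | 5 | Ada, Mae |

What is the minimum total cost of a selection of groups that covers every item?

12

G5, G7 together cover every item (G5 ∪ G7 = {Jae, Dee, Eli, Hal, Gus, Ada, Mae, Ivy}); total cost 2 + 10 = 12.
No covering selection has total cost below 12.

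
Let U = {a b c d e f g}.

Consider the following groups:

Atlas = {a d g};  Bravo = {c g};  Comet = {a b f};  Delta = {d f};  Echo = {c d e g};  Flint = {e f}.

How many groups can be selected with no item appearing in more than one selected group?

Comet, Echo are pairwise disjoint (Comet={a,b,f}; Echo={c,d,e,g}).
Every remaining group overlaps one of these, and no 3 of the listed groups are pairwise disjoint, so 2 is the maximum.

2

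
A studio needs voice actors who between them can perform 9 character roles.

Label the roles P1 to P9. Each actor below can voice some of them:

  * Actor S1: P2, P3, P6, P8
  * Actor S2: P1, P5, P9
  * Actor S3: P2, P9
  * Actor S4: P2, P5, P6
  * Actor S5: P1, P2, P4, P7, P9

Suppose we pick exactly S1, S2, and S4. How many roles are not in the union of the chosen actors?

2

Union of S1, S2, S4 = {P1, P2, P3, P5, P6, P8, P9}.
Not covered: P4, P7 — 2 roles.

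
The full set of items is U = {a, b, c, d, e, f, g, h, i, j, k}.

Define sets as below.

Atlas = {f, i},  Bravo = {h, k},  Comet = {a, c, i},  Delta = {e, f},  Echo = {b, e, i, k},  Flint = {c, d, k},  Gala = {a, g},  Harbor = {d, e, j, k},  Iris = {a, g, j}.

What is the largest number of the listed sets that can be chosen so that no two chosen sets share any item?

Atlas, Bravo, Iris are pairwise disjoint (Atlas={f,i}; Bravo={h,k}; Iris={a,g,j}).
Every remaining set overlaps one of these, and no 4 of the listed sets are pairwise disjoint, so 3 is the maximum.

3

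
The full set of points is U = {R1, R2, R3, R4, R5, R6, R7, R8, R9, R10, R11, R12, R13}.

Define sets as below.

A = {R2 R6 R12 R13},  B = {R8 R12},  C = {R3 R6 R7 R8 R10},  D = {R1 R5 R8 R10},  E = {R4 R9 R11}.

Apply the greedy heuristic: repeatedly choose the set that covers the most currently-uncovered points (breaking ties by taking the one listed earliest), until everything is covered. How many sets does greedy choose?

Greedy: pick C (covers 5 new) → pick A (covers 3 new) → pick E (covers 3 new) → pick D (covers 2 new). Total picks: 4.

4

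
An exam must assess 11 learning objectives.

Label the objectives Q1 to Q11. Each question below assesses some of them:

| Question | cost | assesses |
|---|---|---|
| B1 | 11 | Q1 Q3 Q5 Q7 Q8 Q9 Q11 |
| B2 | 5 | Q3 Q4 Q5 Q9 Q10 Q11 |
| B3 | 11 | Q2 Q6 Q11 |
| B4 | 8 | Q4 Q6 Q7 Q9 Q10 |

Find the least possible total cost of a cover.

27

B1, B2, B3 together cover every objective (B1 ∪ B2 ∪ B3 = {Q1, Q2, Q3, Q4, Q5, Q6, Q7, Q8, Q9, Q10, Q11}); total cost 11 + 5 + 11 = 27.
No covering selection has total cost below 27.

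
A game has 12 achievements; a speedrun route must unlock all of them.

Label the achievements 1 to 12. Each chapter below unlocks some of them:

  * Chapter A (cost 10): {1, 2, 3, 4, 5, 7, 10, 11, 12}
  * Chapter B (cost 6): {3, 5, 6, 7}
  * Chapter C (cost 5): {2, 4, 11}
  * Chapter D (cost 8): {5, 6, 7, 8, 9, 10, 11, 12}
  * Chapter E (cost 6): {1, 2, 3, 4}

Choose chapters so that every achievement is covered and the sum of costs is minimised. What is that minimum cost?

D, E together cover every achievement (D ∪ E = {1, 2, 3, 4, 5, 6, 7, 8, 9, 10, 11, 12}); total cost 8 + 6 = 14.
No covering selection has total cost below 14.

14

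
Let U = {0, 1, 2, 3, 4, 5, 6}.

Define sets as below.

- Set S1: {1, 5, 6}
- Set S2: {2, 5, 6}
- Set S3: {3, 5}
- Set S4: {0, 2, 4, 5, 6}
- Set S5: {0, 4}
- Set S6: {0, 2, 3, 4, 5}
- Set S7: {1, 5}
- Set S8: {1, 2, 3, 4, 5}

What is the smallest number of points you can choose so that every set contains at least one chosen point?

2

H = {0, 5} meets every set (each contains at least one member of H), and |H| = 2.
The sets S1, S5 are pairwise disjoint, so any hitting set needs a separate point for each — at least 2. Hence 2 is optimal.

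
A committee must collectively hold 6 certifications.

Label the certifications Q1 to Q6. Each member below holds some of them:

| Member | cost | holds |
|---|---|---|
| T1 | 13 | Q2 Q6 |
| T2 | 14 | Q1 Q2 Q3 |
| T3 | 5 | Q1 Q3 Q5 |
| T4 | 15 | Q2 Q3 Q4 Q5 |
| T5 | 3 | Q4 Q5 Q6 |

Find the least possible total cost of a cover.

17

T2, T5 together cover every certification (T2 ∪ T5 = {Q1, Q2, Q3, Q4, Q5, Q6}); total cost 14 + 3 = 17.
The greedy pick T5, T3, T1 costs 21; no covering selection beats 17.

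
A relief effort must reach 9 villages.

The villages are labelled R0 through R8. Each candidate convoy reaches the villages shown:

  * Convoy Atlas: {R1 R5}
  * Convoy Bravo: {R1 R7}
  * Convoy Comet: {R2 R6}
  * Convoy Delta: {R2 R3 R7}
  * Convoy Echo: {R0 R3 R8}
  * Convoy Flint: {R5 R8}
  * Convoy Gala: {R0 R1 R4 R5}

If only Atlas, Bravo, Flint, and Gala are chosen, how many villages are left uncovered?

Union of Atlas, Bravo, Flint, Gala = {R0, R1, R4, R5, R7, R8}.
Not covered: R2, R3, R6 — 3 villages.

3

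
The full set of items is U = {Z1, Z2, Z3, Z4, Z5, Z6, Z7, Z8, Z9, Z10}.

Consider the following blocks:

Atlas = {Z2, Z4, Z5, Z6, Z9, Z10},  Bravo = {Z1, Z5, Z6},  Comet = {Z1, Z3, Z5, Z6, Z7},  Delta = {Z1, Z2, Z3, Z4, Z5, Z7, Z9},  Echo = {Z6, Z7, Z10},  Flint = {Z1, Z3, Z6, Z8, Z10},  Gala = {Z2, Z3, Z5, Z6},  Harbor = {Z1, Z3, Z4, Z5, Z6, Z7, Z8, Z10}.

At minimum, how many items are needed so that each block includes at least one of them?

The 2 items {Z5, Z6} hit every block.
No single item lies in every block, so at least 2 are needed and 2 is optimal.

2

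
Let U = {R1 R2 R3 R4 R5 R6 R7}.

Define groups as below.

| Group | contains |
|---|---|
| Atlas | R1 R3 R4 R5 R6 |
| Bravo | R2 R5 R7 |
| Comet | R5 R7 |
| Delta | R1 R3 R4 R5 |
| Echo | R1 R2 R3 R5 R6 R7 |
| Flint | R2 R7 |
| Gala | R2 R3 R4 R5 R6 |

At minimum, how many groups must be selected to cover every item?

Atlas and Bravo cover everything between them: the union {R1, R2, R3, R4, R5, R6, R7} is all of U.
No single group has all 7 items (the largest, Echo, has 6), so 2 is optimal.

2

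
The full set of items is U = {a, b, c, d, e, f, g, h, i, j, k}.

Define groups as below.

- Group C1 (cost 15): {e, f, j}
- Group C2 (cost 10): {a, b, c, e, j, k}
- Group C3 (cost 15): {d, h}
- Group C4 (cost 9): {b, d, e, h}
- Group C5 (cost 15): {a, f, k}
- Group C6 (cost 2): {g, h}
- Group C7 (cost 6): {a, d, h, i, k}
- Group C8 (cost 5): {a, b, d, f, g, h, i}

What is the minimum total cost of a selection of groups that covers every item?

C2, C8 together cover every item (C2 ∪ C8 = {a, b, c, d, e, f, g, h, i, j, k}); total cost 10 + 5 = 15.
No covering selection has total cost below 15.

15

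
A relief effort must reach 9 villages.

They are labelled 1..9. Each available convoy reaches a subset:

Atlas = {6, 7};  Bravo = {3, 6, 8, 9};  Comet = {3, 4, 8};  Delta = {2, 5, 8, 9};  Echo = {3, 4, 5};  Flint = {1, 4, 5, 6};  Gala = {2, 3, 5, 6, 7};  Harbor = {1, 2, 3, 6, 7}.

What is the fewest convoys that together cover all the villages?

3

Take {Bravo, Flint, Harbor}. Their union is {1, 2, 3, 4, 5, 6, 7, 8, 9}, which is all 9 villages.
No 2 of the 8 convoys cover everything (all 28 combinations miss at least one village), so 3 is optimal.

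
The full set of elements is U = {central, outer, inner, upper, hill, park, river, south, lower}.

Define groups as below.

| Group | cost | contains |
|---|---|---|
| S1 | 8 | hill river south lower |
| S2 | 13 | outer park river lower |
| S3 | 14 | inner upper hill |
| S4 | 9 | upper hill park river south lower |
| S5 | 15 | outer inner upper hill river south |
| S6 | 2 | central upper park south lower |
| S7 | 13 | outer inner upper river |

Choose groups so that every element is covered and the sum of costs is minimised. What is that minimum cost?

17

S5, S6 together cover every element (S5 ∪ S6 = {central, outer, inner, upper, hill, park, river, south, lower}); total cost 15 + 2 = 17.
No covering selection has total cost below 17.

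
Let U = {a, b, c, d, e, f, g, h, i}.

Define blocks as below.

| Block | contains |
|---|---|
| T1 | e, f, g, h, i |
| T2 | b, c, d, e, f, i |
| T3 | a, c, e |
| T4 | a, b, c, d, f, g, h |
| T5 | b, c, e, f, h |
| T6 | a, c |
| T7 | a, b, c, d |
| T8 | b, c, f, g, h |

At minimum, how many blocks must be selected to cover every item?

T1 and T7 together: T1 ∪ T7 = {a, b, c, d, e, f, g, h, i} — every item is covered.
No single block has all 9 items (the largest, T4, has 7), so 2 is optimal.

2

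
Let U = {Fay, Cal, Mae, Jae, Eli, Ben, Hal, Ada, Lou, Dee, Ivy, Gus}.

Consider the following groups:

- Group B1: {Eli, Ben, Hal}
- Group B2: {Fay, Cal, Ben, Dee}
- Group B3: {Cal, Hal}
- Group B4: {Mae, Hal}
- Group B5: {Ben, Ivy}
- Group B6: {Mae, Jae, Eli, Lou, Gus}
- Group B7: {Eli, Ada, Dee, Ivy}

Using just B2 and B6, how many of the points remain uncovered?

3

Union of B2, B6 = {Fay, Cal, Mae, Jae, Eli, Ben, Lou, Dee, Gus}.
Not covered: Hal, Ada, Ivy — 3 points.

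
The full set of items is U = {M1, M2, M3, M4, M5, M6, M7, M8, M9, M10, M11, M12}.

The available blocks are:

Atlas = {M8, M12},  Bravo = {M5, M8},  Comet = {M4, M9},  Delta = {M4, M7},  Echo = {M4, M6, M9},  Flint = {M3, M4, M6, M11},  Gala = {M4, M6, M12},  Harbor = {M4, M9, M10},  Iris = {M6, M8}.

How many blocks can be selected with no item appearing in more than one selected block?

Bravo, Gala are pairwise disjoint (Bravo={M5,M8}; Gala={M4,M6,M12}).
Every remaining block overlaps one of these, and no 3 of the listed blocks are pairwise disjoint, so 2 is the maximum.

2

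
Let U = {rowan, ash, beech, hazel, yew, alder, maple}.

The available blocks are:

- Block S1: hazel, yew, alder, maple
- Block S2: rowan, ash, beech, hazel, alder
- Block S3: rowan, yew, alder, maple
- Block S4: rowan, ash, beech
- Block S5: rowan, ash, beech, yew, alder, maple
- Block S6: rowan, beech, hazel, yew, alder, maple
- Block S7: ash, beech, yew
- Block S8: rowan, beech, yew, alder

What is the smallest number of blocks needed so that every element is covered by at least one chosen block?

2

Take {S5, S6}. Their union is {rowan, ash, beech, hazel, yew, alder, maple}, which is all 7 elements.
No single block has all 7 elements (the largest, S5, has 6), so 2 is optimal.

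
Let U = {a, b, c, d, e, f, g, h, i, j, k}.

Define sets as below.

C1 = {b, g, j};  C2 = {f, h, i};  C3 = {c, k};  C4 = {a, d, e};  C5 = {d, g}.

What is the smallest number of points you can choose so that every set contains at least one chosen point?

Take T = {a, c, f, g}. Each listed set contains at least one of these, so T is a hitting set of size 4.
The sets C1, C2, C3, C4 are pairwise disjoint, so any hitting set needs a separate point for each — at least 4. Hence 4 is optimal.

4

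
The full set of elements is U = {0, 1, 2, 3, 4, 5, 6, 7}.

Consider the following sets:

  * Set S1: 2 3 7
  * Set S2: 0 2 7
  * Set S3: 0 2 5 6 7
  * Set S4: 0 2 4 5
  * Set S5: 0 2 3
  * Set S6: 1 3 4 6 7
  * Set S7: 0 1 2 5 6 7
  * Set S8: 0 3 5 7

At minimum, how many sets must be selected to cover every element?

2

S6 and S7 cover everything between them: the union {0, 1, 2, 3, 4, 5, 6, 7} is all of U.
No single set has all 8 elements (the largest, S7, has 6), so 2 is optimal.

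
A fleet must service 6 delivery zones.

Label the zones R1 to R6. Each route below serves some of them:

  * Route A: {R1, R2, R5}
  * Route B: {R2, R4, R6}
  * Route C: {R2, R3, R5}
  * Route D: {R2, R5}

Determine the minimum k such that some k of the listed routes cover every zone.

Take {A, B, C}. Their union is {R1, R2, R3, R4, R5, R6}, which is all 6 zones.
Only A contains R1, so A is forced; the remaining 3 zones need at least 2 more routes (each remaining route adds at most 2) — so at least 3 routes are needed, and 3 is optimal.

3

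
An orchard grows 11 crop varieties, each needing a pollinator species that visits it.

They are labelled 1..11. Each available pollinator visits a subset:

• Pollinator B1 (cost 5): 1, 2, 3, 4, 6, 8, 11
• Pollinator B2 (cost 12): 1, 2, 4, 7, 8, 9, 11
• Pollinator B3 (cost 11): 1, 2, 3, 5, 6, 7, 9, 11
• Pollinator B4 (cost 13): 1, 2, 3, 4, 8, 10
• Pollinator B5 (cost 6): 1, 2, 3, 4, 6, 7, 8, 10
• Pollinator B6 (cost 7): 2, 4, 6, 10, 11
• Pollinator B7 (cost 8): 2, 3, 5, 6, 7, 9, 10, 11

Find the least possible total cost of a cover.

B1, B7 together cover every variety (B1 ∪ B7 = {1, 2, 3, 4, 5, 6, 7, 8, 9, 10, 11}); total cost 5 + 8 = 13.
No covering selection has total cost below 13.

13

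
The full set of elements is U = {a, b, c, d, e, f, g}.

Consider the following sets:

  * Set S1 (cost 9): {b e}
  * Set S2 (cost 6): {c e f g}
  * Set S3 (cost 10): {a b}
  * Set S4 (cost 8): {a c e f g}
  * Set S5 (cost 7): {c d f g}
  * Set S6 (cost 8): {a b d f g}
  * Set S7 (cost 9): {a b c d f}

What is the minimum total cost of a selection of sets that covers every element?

S2, S6 together cover every element (S2 ∪ S6 = {a, b, c, d, e, f, g}); total cost 6 + 8 = 14.
No covering selection has total cost below 14.

14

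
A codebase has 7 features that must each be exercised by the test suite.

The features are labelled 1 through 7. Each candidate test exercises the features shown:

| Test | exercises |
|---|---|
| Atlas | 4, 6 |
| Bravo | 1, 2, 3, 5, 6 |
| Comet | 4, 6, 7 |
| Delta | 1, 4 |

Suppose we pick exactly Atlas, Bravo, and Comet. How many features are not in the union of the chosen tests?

0

Union of Atlas, Bravo, Comet = {1, 2, 3, 4, 5, 6, 7} — that's every feature, so 0 are uncovered.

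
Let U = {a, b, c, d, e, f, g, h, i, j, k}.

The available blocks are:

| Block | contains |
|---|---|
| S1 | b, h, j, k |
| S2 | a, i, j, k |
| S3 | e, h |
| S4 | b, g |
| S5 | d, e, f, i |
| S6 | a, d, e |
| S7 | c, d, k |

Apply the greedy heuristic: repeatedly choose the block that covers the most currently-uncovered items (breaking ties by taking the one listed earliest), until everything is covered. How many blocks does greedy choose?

Greedy: pick S1 (covers 4 new) → pick S5 (covers 4 new) → pick S2 (covers 1 new) → pick S4 (covers 1 new) → pick S7 (covers 1 new). Total picks: 5.

5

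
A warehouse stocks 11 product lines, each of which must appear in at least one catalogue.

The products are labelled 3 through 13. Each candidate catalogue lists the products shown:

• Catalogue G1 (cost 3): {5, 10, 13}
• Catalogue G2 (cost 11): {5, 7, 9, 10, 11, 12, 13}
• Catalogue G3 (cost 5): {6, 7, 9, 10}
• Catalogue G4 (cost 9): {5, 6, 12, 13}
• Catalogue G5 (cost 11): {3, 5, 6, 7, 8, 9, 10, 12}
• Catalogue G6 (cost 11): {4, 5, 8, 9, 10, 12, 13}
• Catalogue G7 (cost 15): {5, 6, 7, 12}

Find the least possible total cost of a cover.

33

G2, G5, G6 together cover every product (G2 ∪ G5 ∪ G6 = {3, 4, 5, 6, 7, 8, 9, 10, 11, 12, 13}); total cost 11 + 11 + 11 = 33.
The greedy pick G1, G3, G5, G2, G6 costs 41; no covering selection beats 33.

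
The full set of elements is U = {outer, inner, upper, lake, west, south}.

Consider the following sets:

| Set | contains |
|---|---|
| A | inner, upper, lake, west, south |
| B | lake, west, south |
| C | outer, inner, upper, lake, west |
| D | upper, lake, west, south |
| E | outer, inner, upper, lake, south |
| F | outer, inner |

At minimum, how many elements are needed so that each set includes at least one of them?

2

Take H = {outer, south}. Each listed set contains at least one of these, so H is a hitting set of size 2.
The sets B, F are pairwise disjoint, so any hitting set needs a separate element for each — at least 2. Hence 2 is optimal.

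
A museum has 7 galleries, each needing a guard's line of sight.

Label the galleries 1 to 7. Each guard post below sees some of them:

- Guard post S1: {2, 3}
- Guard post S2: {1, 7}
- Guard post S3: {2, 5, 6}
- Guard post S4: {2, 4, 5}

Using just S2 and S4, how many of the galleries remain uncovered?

Union of S2, S4 = {1, 2, 4, 5, 7}.
Not covered: 3, 6 — 2 galleries.

2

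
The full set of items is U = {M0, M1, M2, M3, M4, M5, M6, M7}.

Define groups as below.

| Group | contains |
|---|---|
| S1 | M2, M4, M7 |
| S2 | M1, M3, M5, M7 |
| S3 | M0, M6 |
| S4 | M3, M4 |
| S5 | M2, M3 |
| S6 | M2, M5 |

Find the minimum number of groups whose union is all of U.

3

Take {S1, S2, S3}. Their union is {M0, M1, M2, M3, M4, M5, M6, M7}, which is all 8 items.
Only S3 contains M0, so S3 is forced; the remaining 6 items need at least 2 more groups (each remaining group adds at most 4) — so at least 3 groups are needed, and 3 is optimal.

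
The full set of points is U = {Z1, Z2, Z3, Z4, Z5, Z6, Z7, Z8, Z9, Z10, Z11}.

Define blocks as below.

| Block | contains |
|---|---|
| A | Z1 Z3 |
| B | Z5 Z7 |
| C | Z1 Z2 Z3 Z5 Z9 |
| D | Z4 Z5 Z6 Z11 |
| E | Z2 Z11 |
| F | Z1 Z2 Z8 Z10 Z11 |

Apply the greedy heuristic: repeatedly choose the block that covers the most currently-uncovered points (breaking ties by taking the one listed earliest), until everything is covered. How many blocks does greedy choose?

4

Greedy: pick C (covers 5 new) → pick D (covers 3 new) → pick F (covers 2 new) → pick B (covers 1 new). Total picks: 4.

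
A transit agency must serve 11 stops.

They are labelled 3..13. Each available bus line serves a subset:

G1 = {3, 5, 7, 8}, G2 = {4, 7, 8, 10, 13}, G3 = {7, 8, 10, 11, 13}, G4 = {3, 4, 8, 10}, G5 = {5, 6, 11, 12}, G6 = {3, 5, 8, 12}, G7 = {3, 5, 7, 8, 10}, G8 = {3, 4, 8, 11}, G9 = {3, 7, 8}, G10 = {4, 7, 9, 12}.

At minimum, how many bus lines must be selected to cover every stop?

Take {G1, G3, G5, G10}. Their union is {3, 4, 5, 6, 7, 8, 9, 10, 11, 12, 13}, which is all 11 stops.
No 3 of the 10 bus lines cover everything (all 120 combinations miss at least one stop), so 4 is optimal.

4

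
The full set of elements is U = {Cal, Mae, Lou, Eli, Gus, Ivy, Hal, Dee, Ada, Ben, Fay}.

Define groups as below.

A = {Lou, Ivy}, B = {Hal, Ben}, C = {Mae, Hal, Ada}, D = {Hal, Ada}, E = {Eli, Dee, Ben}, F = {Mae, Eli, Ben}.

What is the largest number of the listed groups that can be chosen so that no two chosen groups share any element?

A, D, F are pairwise disjoint (A={Lou,Ivy}; D={Hal,Ada}; F={Mae,Eli,Ben}).
Every remaining group overlaps one of these, and no 4 of the listed groups are pairwise disjoint, so 3 is the maximum.

3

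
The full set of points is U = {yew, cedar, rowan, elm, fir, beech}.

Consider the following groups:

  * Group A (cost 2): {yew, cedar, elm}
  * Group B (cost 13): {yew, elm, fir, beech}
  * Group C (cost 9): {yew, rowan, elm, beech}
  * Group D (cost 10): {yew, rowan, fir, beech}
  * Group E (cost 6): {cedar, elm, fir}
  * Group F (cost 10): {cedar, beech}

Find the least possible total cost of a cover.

A, D together cover every point (A ∪ D = {yew, cedar, rowan, elm, fir, beech}); total cost 2 + 10 = 12.
No covering selection has total cost below 12.

12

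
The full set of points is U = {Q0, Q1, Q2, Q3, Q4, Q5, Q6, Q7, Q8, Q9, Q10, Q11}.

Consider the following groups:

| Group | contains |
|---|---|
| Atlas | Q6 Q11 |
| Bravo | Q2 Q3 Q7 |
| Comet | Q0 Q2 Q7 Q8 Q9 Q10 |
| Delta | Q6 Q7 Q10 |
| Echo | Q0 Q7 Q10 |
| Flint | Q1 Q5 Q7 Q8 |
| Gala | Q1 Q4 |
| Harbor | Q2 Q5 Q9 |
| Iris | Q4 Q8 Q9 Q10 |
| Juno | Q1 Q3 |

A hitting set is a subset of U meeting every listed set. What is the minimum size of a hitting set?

H = {Q1, Q2, Q10, Q11} meets every group (each contains at least one member of H), and |H| = 4.
The groups Atlas, Echo, Gala, Harbor are pairwise disjoint, so any hitting set needs a separate point for each — at least 4. Hence 4 is optimal.

4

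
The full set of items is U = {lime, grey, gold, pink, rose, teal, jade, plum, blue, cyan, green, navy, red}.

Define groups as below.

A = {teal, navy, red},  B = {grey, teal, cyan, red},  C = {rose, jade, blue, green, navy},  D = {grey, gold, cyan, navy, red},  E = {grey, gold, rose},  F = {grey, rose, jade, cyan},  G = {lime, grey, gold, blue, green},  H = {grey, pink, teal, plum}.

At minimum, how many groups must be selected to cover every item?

Take {C, D, G, H}. Their union is {lime, grey, gold, pink, rose, teal, jade, plum, blue, cyan, green, navy, red}, which is all 13 items.
Only G contains lime, so G is forced; the remaining 8 items need at least 3 more groups (each remaining group adds at most 3) — so at least 4 groups are needed, and 4 is optimal.

4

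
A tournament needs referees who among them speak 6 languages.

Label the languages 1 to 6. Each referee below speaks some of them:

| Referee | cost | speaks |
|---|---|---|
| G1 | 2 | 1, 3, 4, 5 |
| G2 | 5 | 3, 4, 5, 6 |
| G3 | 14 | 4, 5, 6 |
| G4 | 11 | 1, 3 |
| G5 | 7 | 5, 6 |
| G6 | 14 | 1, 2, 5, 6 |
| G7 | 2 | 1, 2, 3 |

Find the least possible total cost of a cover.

7

G2, G7 together cover every language (G2 ∪ G7 = {1, 2, 3, 4, 5, 6}); total cost 5 + 2 = 7.
The greedy pick G1, G7, G2 costs 9; no covering selection beats 7.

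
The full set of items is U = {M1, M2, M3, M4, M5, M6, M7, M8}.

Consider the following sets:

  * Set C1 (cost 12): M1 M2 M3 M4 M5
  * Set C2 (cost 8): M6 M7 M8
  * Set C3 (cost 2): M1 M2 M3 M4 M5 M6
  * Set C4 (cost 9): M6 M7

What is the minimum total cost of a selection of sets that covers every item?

C2, C3 together cover every item (C2 ∪ C3 = {M1, M2, M3, M4, M5, M6, M7, M8}); total cost 8 + 2 = 10.
No covering selection has total cost below 10.

10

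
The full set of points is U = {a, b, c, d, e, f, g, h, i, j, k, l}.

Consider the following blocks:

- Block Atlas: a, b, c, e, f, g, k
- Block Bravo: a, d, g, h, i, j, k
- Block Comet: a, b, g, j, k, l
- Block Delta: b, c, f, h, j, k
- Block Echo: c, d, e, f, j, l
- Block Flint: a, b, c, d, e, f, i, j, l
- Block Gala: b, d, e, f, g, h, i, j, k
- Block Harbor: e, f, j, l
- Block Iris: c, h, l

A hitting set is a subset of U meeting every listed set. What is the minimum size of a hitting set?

T = {k, l} meets every block (each contains at least one member of T), and |T| = 2.
No single point lies in every block, so at least 2 are needed and 2 is optimal.

2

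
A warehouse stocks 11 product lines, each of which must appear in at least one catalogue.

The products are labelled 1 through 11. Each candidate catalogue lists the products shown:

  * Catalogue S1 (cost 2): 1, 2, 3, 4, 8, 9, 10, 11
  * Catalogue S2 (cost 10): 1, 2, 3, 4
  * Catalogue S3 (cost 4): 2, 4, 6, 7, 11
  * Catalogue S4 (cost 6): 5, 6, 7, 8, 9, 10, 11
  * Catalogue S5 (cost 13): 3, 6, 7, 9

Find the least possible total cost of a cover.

S1, S4 together cover every product (S1 ∪ S4 = {1, 2, 3, 4, 5, 6, 7, 8, 9, 10, 11}); total cost 2 + 6 = 8.
The greedy pick S1, S3, S4 costs 12; no covering selection beats 8.

8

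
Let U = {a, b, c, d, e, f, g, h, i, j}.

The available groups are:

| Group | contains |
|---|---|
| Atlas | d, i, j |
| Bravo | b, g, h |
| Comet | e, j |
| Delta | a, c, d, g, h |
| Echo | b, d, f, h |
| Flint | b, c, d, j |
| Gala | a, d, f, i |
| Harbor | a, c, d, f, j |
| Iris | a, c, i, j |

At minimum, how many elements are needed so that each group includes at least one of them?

Take T = {f, g, j}. Each listed group contains at least one of these, so T is a hitting set of size 3.
The groups Bravo, Comet, Gala are pairwise disjoint, so any hitting set needs a separate element for each — at least 3. Hence 3 is optimal.

3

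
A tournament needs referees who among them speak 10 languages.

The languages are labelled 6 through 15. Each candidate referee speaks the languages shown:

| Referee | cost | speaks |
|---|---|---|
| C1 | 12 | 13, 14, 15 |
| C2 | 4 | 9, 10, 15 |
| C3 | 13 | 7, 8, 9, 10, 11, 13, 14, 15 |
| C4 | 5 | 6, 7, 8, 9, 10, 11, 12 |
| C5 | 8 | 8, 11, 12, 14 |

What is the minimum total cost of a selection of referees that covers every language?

C1, C4 together cover every language (C1 ∪ C4 = {6, 7, 8, 9, 10, 11, 12, 13, 14, 15}); total cost 12 + 5 = 17.
No covering selection has total cost below 17.

17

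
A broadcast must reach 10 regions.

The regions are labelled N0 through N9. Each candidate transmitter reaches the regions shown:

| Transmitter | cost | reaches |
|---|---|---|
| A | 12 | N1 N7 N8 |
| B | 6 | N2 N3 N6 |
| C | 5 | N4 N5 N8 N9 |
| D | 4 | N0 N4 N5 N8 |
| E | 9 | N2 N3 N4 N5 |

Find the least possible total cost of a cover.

27

A, B, C, D together cover every region (A ∪ B ∪ C ∪ D = {N0, N1, N2, N3, N4, N5, N6, N7, N8, N9}); total cost 12 + 6 + 5 + 4 = 27.
No covering selection has total cost below 27.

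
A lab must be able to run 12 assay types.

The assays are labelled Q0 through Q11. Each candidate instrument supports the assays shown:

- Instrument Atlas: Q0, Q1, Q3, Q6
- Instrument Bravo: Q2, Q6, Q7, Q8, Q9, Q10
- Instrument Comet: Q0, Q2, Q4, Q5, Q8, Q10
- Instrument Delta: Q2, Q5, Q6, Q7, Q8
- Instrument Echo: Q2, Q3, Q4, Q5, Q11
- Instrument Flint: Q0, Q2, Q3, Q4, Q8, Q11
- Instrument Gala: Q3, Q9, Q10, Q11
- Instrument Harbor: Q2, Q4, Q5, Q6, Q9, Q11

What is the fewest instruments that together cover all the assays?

3

Take {Atlas, Bravo, Echo}. Their union is {Q0, Q1, Q2, Q3, Q4, Q5, Q6, Q7, Q8, Q9, Q10, Q11}, which is all 12 assays.
Only Atlas contains Q1, so Atlas is forced; the remaining 8 assays need at least 2 more instruments (each remaining instrument adds at most 5) — so at least 3 instruments are needed, and 3 is optimal.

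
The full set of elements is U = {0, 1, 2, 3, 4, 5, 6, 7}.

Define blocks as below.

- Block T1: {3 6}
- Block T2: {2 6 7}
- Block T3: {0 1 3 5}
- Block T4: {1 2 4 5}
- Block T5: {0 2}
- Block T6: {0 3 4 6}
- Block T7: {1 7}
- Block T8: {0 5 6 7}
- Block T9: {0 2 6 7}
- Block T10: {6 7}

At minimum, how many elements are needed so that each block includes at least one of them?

H = {1, 2, 6} meets every block (each contains at least one member of H), and |H| = 3.
The blocks T1, T5, T7 are pairwise disjoint, so any hitting set needs a separate element for each — at least 3. Hence 3 is optimal.

3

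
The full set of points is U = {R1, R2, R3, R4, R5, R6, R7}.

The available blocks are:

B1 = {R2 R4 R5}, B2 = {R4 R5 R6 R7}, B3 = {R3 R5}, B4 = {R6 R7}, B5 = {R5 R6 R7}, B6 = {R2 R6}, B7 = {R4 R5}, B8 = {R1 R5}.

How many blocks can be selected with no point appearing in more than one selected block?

B1, B4 are pairwise disjoint (B1={R2,R4,R5}; B4={R6,R7}).
Every remaining block overlaps one of these, and no 3 of the listed blocks are pairwise disjoint, so 2 is the maximum.

2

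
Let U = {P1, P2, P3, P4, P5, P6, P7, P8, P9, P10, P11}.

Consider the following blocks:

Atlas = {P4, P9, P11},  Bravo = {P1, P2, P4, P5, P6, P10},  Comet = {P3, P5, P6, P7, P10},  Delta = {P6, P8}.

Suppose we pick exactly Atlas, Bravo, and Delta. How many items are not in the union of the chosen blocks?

Union of Atlas, Bravo, Delta = {P1, P2, P4, P5, P6, P8, P9, P10, P11}.
Not covered: P3, P7 — 2 items.

2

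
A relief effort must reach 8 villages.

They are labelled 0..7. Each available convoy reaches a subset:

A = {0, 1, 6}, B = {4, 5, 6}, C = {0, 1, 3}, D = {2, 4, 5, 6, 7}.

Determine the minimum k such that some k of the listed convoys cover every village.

2

C and D together: C ∪ D = {0, 1, 2, 3, 4, 5, 6, 7} — every village is covered.
No single convoy has all 8 villages (the largest, D, has 5), so 2 is optimal.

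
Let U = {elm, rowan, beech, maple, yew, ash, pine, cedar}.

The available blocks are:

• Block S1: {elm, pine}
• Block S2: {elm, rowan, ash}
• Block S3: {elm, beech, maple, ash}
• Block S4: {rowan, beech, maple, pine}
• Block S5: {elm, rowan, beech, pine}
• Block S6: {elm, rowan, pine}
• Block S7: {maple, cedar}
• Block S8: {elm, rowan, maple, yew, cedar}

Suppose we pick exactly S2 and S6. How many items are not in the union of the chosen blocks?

4

Union of S2, S6 = {elm, rowan, ash, pine}.
Not covered: beech, maple, yew, cedar — 4 items.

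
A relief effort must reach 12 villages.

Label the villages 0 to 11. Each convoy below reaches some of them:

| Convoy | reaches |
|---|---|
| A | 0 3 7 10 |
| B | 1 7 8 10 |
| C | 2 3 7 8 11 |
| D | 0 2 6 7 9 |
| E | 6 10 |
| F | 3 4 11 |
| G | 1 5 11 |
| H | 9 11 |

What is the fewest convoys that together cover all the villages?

4

Take {B, D, F, G}. Their union is {0, 1, 2, 3, 4, 5, 6, 7, 8, 9, 10, 11}, which is all 12 villages.
No 3 of the 8 convoys cover everything (all 56 combinations miss at least one village), so 4 is optimal.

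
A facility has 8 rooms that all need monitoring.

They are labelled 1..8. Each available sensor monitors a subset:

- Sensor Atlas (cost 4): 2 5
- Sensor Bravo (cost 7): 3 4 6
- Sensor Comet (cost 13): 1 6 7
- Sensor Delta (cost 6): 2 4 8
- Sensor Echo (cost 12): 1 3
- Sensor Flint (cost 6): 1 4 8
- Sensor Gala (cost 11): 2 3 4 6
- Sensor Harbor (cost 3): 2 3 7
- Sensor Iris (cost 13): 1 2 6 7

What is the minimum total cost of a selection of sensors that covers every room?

Atlas, Bravo, Flint, Harbor together cover every room (Atlas ∪ Bravo ∪ Flint ∪ Harbor = {1, 2, 3, 4, 5, 6, 7, 8}); total cost 4 + 7 + 6 + 3 = 20.
No covering selection has total cost below 20.

20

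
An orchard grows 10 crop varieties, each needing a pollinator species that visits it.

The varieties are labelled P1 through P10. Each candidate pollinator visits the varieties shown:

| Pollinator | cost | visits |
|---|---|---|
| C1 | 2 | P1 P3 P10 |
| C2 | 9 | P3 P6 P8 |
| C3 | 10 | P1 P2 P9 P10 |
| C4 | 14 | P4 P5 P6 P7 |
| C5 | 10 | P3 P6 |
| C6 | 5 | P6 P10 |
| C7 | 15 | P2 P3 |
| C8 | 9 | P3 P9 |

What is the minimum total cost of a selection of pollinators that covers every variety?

33

C2, C3, C4 together cover every variety (C2 ∪ C3 ∪ C4 = {P1, P2, P3, P4, P5, P6, P7, P8, P9, P10}); total cost 9 + 10 + 14 = 33.
The greedy pick C1, C4, C3, C2 costs 35; no covering selection beats 33.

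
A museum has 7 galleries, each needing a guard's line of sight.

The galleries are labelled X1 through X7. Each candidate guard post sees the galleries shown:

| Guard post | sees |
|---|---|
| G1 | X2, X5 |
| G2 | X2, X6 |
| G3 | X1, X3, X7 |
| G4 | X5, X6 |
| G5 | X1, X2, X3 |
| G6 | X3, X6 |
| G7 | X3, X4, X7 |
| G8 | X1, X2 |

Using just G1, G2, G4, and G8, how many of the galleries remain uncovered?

3

Union of G1, G2, G4, G8 = {X1, X2, X5, X6}.
Not covered: X3, X4, X7 — 3 galleries.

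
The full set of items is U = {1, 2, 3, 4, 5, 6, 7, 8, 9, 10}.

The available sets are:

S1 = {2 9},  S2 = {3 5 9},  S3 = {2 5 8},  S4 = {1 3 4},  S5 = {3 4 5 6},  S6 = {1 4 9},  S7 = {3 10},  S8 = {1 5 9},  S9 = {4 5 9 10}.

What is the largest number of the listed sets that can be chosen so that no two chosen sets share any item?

S3, S6, S7 are pairwise disjoint (S3={2,5,8}; S6={1,4,9}; S7={3,10}).
Every remaining set overlaps one of these, and no 4 of the listed sets are pairwise disjoint, so 3 is the maximum.

3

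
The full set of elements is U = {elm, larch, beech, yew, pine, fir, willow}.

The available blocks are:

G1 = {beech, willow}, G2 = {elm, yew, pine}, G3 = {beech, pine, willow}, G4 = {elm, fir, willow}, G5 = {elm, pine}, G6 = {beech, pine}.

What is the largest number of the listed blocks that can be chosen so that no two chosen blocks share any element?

2

G1, G5 are pairwise disjoint (G1={beech,willow}; G5={elm,pine}).
Every remaining block overlaps one of these, and no 3 of the listed blocks are pairwise disjoint, so 2 is the maximum.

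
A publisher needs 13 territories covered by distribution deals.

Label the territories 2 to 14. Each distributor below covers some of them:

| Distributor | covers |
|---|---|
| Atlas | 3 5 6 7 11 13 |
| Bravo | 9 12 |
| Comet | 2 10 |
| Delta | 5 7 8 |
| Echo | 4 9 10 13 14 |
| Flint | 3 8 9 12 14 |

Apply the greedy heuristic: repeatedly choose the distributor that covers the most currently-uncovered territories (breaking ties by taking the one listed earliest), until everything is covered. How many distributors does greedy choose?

4

Greedy: pick Atlas (covers 6 new) → pick Echo (covers 4 new) → pick Flint (covers 2 new) → pick Comet (covers 1 new). Total picks: 4.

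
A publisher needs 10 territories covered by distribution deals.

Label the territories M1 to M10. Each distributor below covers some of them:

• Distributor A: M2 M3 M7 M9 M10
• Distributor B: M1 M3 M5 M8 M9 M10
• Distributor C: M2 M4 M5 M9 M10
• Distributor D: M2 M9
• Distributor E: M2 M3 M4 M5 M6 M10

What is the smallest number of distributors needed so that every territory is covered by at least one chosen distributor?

3

Take {A, B, E}. Their union is {M1, M2, M3, M4, M5, M6, M7, M8, M9, M10}, which is all 10 territories.
Only B contains M1, so B is forced; the remaining 4 territories need at least 2 more distributors (each remaining distributor adds at most 3) — so at least 3 distributors are needed, and 3 is optimal.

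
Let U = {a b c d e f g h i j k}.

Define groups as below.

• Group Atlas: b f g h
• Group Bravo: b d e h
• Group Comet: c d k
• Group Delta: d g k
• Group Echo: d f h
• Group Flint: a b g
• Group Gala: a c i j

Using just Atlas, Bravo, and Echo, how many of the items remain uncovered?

5

Union of Atlas, Bravo, Echo = {b, d, e, f, g, h}.
Not covered: a, c, i, j, k — 5 items.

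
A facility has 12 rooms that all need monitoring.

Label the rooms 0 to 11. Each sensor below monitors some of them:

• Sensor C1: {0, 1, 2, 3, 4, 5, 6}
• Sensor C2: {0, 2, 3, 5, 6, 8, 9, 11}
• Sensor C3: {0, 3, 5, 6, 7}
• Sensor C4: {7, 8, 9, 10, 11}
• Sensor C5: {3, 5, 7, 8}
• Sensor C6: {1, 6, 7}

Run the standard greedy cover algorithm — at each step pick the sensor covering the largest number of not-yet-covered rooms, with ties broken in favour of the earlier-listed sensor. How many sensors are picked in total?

Greedy: pick C2 (covers 8 new) → pick C1 (covers 2 new) → pick C4 (covers 2 new). Total picks: 3.
(The true minimum cover uses only 2 sensors, so greedy is not optimal here.)

3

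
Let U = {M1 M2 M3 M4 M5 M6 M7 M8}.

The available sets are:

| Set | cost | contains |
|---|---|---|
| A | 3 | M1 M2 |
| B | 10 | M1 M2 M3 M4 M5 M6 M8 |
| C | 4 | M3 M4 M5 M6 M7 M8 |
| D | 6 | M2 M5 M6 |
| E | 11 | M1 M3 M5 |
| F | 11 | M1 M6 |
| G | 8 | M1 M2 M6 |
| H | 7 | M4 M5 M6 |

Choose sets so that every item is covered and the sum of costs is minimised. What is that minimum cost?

A, C together cover every item (A ∪ C = {M1, M2, M3, M4, M5, M6, M7, M8}); total cost 3 + 4 = 7.
No covering selection has total cost below 7.

7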